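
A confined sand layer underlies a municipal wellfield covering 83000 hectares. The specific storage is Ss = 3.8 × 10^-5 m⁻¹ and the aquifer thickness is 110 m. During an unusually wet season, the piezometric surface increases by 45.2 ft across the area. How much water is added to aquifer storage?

S = Ss × b = 3.8 × 10^-5 m⁻¹ × 110 m = 4.18 × 10^-3
A = 83000 hectares = 8.3 × 10^8 m²
Δh = 45.2 ft = 13.78 m
ΔV = S × A × Δh = 0.00418 × 8.3 × 10^8 m² × 13.78 m = 4.78 × 10^7 m³

ΔV ≈ 4.78 × 10^7 m³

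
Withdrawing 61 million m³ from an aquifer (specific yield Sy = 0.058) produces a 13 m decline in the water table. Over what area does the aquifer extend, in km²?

ΔV = 61 million m³ = 6.1 × 10^7 m³
A = ΔV / (Sy × Δh) = 6.1 × 10^7 / (0.058 × 13) = 8.09 × 10^7 m²
A = 8.09 × 10^7 m² = 80.9 km²

A ≈ 80.9 km²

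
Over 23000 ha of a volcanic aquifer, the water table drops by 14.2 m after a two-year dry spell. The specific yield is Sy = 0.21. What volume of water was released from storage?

A = 23000 ha = 2.3 × 10^8 m²
ΔV = Sy × A × Δh = 0.21 × 2.3 × 10^8 m² × 14.2 m = 6.859 × 10^8 m³

ΔV ≈ 6.86 × 10^8 m³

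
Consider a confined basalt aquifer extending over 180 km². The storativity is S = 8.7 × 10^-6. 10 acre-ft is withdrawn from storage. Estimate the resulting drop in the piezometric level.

Δh ≈ 7.88 m

A = 180 km² = 1.8 × 10^8 m²
ΔV = 10 acre-ft = 12330 m³
Δh = ΔV / (S × A) = 12330 m³ / (8.7 × 10^-6 × 1.8 × 10^8 m²) = 7.877 m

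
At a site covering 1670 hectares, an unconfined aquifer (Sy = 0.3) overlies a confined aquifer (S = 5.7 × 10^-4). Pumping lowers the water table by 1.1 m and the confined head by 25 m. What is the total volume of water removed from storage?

ΔV ≈ 5.75 × 10^6 m³

A = 1670 hectares = 1.67 × 10^7 m²
Unconfined: ΔV_u = Sy × A × Δh_u = 0.3 × 1.67 × 10^7 × 1.1 = 5.511 × 10^6 m³
Confined: ΔV_c = S × A × Δh_c = 5.7 × 10^-4 × 1.67 × 10^7 × 25 = 2.38 × 10^5 m³
Total ΔV = 5.511 × 10^6 + 2.38 × 10^5 = 5.749 × 10^6 m³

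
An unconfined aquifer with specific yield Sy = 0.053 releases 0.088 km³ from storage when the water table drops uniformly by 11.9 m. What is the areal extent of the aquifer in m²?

ΔV = 0.088 km³ = 8.8 × 10^7 m³
A = ΔV / (Sy × Δh) = 8.8 × 10^7 / (0.053 × 11.9) = 1.395 × 10^8 m²

A ≈ 1.4 × 10^8 m²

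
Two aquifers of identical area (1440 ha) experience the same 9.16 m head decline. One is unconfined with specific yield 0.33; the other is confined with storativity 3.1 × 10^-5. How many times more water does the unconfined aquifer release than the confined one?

ΔV_u / ΔV_c ≈ 10600

A = 1440 ha = 1.44 × 10^7 m²
Unconfined: ΔV_u = Sy × A × Δh = 0.33 × 1.44 × 10^7 × 9.16 = 4.353 × 10^7 m³
Confined: ΔV_c = S × A × Δh = 3.1 × 10^-5 × 1.44 × 10^7 × 9.16 = 4089 m³
Ratio = ΔV_u / ΔV_c = Sy / S = 0.33 / 3.1 × 10^-5 = 10650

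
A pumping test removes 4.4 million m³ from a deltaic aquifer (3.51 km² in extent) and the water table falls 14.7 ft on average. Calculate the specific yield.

A = 3.51 km² = 3.51 × 10^6 m²
Δh = 14.7 ft = 4.481 m
ΔV = 4.4 million m³ = 4.4 × 10^6 m³
Sy = ΔV / (A × Δh) = 4.4 × 10^6 m³ / (3.51 × 10^6 m² × 4.481 m) = 0.2798

Sy ≈ 0.28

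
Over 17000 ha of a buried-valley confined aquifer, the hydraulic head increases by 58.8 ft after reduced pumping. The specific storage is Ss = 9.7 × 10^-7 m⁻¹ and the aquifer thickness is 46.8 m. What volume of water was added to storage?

S = Ss × b = 9.7 × 10^-7 m⁻¹ × 46.8 m = 4.54 × 10^-5
A = 17000 ha = 1.7 × 10^8 m²
Δh = 58.8 ft = 17.92 m
ΔV = S × A × Δh = 4.54 × 10^-5 × 1.7 × 10^8 m² × 17.92 m = 1.383 × 10^5 m³

ΔV ≈ 1.38 × 10^5 m³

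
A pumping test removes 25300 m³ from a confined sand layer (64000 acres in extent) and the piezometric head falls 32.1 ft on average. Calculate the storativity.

A = 64000 acres = 2.59 × 10^8 m²
Δh = 32.1 ft = 9.784 m
S = ΔV / (A × Δh) = 25300 m³ / (2.59 × 10^8 m² × 9.784 m) = 9.984 × 10^-6

S ≈ 1 × 10^-5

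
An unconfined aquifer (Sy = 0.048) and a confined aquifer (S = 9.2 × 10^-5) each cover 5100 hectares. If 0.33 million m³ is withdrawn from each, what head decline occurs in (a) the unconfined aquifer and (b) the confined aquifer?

Δh_u ≈ 0.135 m; Δh_c ≈ 70.3 m

A = 5100 hectares = 5.1 × 10^7 m²
ΔV = 0.33 million m³ = 3.3 × 10^5 m³
Unconfined: Δh_u = ΔV/(Sy·A) = 3.3 × 10^5/(0.048 × 5.1 × 10^7) = 0.1348 m
Confined: Δh_c = ΔV/(S·A) = 3.3 × 10^5/(9.2 × 10^-5 × 5.1 × 10^7) = 70.33 m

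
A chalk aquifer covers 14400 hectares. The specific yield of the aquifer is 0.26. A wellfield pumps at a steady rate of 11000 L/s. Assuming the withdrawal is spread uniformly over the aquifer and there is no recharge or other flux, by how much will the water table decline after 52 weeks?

Δh ≈ 9.24 m

A = 14400 hectares = 1.44 × 10^8 m²
Q = 11000 L/s = 9.504 × 10^5 m³/d
t = 52 weeks = 364 d
ΔV = Q × t = 9.504 × 10^5 m³/d × 364 d = 3.459 × 10^8 m³
Δh = ΔV / (Sy × A) = 3.459 × 10^8 / (0.26 × 1.44 × 10^8) = 9.24 m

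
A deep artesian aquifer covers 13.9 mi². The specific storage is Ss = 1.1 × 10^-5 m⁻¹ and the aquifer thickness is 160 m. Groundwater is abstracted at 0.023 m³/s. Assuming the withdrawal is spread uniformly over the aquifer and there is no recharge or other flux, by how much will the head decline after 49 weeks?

Δh ≈ 10.8 m

S = Ss × b = 1.1 × 10^-5 m⁻¹ × 160 m = 1.76 × 10^-3
A = 13.9 mi² = 3.6 × 10^7 m²
Q = 0.023 m³/s = 1987 m³/d
t = 49 weeks = 343 d
ΔV = Q × t = 1987 m³/d × 343 d = 6.816 × 10^5 m³
Δh = ΔV / (S × A) = 6.816 × 10^5 / (0.00176 × 3.6 × 10^7) = 10.76 m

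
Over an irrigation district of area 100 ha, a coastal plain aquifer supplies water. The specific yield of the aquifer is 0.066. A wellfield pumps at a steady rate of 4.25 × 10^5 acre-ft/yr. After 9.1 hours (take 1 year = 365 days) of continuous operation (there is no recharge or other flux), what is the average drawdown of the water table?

Δh ≈ 8.25 m

A = 100 ha = 1 × 10^6 m²
Q = 4.25 × 10^5 acre-ft/yr = 1.436 × 10^6 m³/d
t = 9.1 hours = 0.3792 d
ΔV = Q × t = 1.436 × 10^6 m³/d × 0.3792 d = 5.446 × 10^5 m³
Δh = ΔV / (Sy × A) = 5.446 × 10^5 / (0.066 × 1 × 10^6) = 8.251 m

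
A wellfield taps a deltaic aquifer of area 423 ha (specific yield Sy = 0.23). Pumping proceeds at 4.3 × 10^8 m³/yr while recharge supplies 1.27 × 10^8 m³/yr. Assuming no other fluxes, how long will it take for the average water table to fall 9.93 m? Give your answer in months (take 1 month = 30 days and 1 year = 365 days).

t ≈ 0.388 months

A = 423 ha = 4.23 × 10^6 m²
ΔV = Sy × A × Δh = 0.23 × 4.23 × 10^6 × 9.93 = 9.661 × 10^6 m³
Net withdrawal = 4.3 × 10^8 − 1.27 × 10^8 = 3.03 × 10^8 m³/yr = 8.301 × 10^5 m³/d
t = ΔV / Q = 9.661 × 10^6 m³ / 8.301 × 10^5 m³/d = 11.64 d
t = 11.64 d ≈ 0.3879 months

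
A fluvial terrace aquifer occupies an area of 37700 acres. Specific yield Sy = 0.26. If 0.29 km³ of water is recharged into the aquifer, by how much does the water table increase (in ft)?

A = 37700 acres = 1.526 × 10^8 m²
ΔV = 0.29 km³ = 2.9 × 10^8 m³
Δh = ΔV / (Sy × A) = 2.9 × 10^8 m³ / (0.26 × 1.526 × 10^8 m²) = 7.311 m
Δh = 7.311 m = 23.99 ft

Δh ≈ 24 ft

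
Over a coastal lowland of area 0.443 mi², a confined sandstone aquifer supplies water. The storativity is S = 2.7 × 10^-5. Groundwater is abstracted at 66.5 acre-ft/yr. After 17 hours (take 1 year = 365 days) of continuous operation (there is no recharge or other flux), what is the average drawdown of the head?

Δh ≈ 5.14 m

A = 0.443 mi² = 1.147 × 10^6 m²
Q = 66.5 acre-ft/yr = 224.7 m³/d
t = 17 hours = 0.7083 d
ΔV = Q × t = 224.7 m³/d × 0.7083 d = 159.2 m³
Δh = ΔV / (S × A) = 159.2 / (2.7 × 10^-5 × 1.147 × 10^6) = 5.138 m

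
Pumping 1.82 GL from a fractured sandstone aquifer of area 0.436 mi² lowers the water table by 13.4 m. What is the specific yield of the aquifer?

A = 0.436 mi² = 1.129 × 10^6 m²
ΔV = 1.82 GL = 1.82 × 10^6 m³
Sy = ΔV / (A × Δh) = 1.82 × 10^6 m³ / (1.129 × 10^6 m² × 13.4 m) = 0.1203

Sy ≈ 0.12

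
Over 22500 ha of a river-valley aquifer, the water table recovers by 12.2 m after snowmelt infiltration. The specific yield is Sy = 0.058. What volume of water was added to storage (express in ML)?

ΔV ≈ 1.59 × 10^5 ML

A = 22500 ha = 2.25 × 10^8 m²
ΔV = Sy × A × Δh = 0.058 × 2.25 × 10^8 m² × 12.2 m = 1.592 × 10^8 m³
ΔV = 1.592 × 10^8 m³ = 1.592 × 10^5 ML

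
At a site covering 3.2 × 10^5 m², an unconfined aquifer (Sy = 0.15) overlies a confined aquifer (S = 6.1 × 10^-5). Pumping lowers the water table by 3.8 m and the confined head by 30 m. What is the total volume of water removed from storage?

ΔV ≈ 1.83 × 10^5 m³

Unconfined: ΔV_u = Sy × A × Δh_u = 0.15 × 3.2 × 10^5 × 3.8 = 1.824 × 10^5 m³
Confined: ΔV_c = S × A × Δh_c = 6.1 × 10^-5 × 3.2 × 10^5 × 30 = 585.6 m³
Total ΔV = 1.824 × 10^5 + 585.6 = 1.83 × 10^5 m³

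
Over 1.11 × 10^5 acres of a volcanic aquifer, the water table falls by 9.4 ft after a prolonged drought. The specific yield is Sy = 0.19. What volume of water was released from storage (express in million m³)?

ΔV ≈ 245 million m³

A = 1.11 × 10^5 acres = 4.492 × 10^8 m²
Δh = 9.4 ft = 2.865 m
ΔV = Sy × A × Δh = 0.19 × 4.492 × 10^8 m² × 2.865 m = 2.445 × 10^8 m³
ΔV = 2.445 × 10^8 m³ = 244.5 million m³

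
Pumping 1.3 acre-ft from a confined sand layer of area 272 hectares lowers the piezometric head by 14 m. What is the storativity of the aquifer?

A = 272 hectares = 2.72 × 10^6 m²
ΔV = 1.3 acre-ft = 1604 m³
S = ΔV / (A × Δh) = 1604 m³ / (2.72 × 10^6 m² × 14 m) = 4.211 × 10^-5

S ≈ 4.2 × 10^-5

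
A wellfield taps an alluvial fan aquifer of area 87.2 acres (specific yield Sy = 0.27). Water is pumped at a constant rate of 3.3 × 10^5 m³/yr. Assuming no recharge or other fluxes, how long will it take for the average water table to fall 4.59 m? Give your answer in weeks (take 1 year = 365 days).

A = 87.2 acres = 3.529 × 10^5 m²
ΔV = Sy × A × Δh = 0.27 × 3.529 × 10^5 × 4.59 = 4.373 × 10^5 m³
Q = 3.3 × 10^5 m³/yr = 904.1 m³/d
t = ΔV / Q = 4.373 × 10^5 m³ / 904.1 m³/d = 483.7 d
t = 483.7 d ≈ 69.1 weeks

t ≈ 69.1 weeks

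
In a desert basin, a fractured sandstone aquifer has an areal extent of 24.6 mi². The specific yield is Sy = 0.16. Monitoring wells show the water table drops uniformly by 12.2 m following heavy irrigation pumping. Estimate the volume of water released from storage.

ΔV ≈ 1.24 × 10^8 m³

A = 24.6 mi² = 6.371 × 10^7 m²
ΔV = Sy × A × Δh = 0.16 × 6.371 × 10^7 m² × 12.2 m = 1.244 × 10^8 m³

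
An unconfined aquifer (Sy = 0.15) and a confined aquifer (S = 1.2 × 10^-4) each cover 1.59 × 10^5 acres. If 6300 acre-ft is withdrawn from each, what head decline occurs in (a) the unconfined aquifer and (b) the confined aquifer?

A = 1.59 × 10^5 acres = 6.435 × 10^8 m²
ΔV = 6300 acre-ft = 7.771 × 10^6 m³
Unconfined: Δh_u = ΔV/(Sy·A) = 7.771 × 10^6/(0.15 × 6.435 × 10^8) = 0.08051 m
Confined: Δh_c = ΔV/(S·A) = 7.771 × 10^6/(1.2 × 10^-4 × 6.435 × 10^8) = 100.6 m

Δh_u ≈ 0.0805 m; Δh_c ≈ 101 m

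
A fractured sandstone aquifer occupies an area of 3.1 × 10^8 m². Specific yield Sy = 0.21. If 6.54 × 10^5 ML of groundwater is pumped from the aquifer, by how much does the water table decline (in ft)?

Δh ≈ 33 ft

ΔV = 6.54 × 10^5 ML = 6.54 × 10^8 m³
Δh = ΔV / (Sy × A) = 6.54 × 10^8 m³ / (0.21 × 3.1 × 10^8 m²) = 10.05 m
Δh = 10.05 m = 32.96 ft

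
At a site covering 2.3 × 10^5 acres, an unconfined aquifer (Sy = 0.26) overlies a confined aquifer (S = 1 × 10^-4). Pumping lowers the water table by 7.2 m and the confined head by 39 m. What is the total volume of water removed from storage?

A = 2.3 × 10^5 acres = 9.308 × 10^8 m²
Unconfined: ΔV_u = Sy × A × Δh_u = 0.26 × 9.308 × 10^8 × 7.2 = 1.742 × 10^9 m³
Confined: ΔV_c = S × A × Δh_c = 1 × 10^-4 × 9.308 × 10^8 × 39 = 3.63 × 10^6 m³
Total ΔV = 1.742 × 10^9 + 3.63 × 10^6 = 1.746 × 10^9 m³

ΔV ≈ 1.75 × 10^9 m³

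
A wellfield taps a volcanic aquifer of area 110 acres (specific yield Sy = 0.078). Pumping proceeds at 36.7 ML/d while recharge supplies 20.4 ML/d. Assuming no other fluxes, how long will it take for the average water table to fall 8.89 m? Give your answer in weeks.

A = 110 acres = 4.452 × 10^5 m²
ΔV = Sy × A × Δh = 0.078 × 4.452 × 10^5 × 8.89 = 3.087 × 10^5 m³
Net withdrawal = 36.7 − 20.4 = 16.3 ML/d = 16300 m³/d
t = ΔV / Q = 3.087 × 10^5 m³ / 16300 m³/d = 18.94 d
t = 18.94 d ≈ 2.705 weeks

t ≈ 2.71 weeks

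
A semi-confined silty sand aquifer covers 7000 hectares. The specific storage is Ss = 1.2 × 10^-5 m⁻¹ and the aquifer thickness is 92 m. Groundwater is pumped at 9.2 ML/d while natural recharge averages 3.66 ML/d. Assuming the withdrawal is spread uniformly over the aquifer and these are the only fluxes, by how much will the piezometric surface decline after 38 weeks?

Δh ≈ 19.1 m

S = Ss × b = 1.2 × 10^-5 m⁻¹ × 92 m = 1.104 × 10^-3
A = 7000 hectares = 7 × 10^7 m²
Net abstraction = 9.2 − 3.66 = 5.54 ML/d
Q_net = 5.54 ML/d = 5540 m³/d
t = 38 weeks = 266 d
ΔV = Q × t = 5540 m³/d × 266 d = 1.474 × 10^6 m³
Δh = ΔV / (S × A) = 1.474 × 10^6 / (0.001104 × 7 × 10^7) = 19.07 m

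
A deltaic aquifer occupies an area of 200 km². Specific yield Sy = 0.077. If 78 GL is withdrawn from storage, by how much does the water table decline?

A = 200 km² = 2 × 10^8 m²
ΔV = 78 GL = 7.8 × 10^7 m³
Δh = ΔV / (Sy × A) = 7.8 × 10^7 m³ / (0.077 × 2 × 10^8 m²) = 5.065 m

Δh ≈ 5.06 m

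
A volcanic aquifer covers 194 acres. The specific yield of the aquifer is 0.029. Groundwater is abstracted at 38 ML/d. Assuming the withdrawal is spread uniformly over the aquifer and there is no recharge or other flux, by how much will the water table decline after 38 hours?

Δh ≈ 2.64 m

A = 194 acres = 7.851 × 10^5 m²
Q = 38 ML/d = 38000 m³/d
t = 38 hours = 1.583 d
ΔV = Q × t = 38000 m³/d × 1.583 d = 60170 m³
Δh = ΔV / (Sy × A) = 60170 / (0.029 × 7.851 × 10^5) = 2.643 m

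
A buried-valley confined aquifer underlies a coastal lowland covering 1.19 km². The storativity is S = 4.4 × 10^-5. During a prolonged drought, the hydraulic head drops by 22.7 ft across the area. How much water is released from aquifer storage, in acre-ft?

A = 1.19 km² = 1.19 × 10^6 m²
Δh = 22.7 ft = 6.919 m
ΔV = S × A × Δh = 4.4 × 10^-5 × 1.19 × 10^6 m² × 6.919 m = 362.3 m³
ΔV = 362.3 m³ = 0.2937 acre-ft

ΔV ≈ 0.294 acre-ft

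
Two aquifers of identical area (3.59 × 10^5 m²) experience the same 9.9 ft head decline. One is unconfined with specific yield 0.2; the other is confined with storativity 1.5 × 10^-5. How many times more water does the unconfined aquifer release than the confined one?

Δh = 9.9 ft = 3.018 m
Unconfined: ΔV_u = Sy × A × Δh = 0.2 × 3.59 × 10^5 × 3.018 = 2.167 × 10^5 m³
Confined: ΔV_c = S × A × Δh = 1.5 × 10^-5 × 3.59 × 10^5 × 3.018 = 16.25 m³
Ratio = ΔV_u / ΔV_c = Sy / S = 0.2 / 1.5 × 10^-5 = 13330

ΔV_u / ΔV_c ≈ 13300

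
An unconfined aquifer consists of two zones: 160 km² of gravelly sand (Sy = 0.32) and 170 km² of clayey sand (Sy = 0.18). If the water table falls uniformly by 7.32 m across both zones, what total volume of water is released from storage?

ΔV ≈ 5.99 × 10^8 m³

A₁ = 160 km² = 1.6 × 10^8 m²; A₂ = 170 km² = 1.7 × 10^8 m²
ΔV₁ = 0.32 × 1.6 × 10^8 × 7.32 = 3.748 × 10^8 m³
ΔV₂ = 0.18 × 1.7 × 10^8 × 7.32 = 2.24 × 10^8 m³
ΔV = ΔV₁ + ΔV₂ = 5.988 × 10^8 m³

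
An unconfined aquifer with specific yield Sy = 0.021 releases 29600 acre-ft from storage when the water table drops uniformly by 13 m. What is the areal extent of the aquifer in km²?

A ≈ 134 km²

ΔV = 29600 acre-ft = 3.651 × 10^7 m³
A = ΔV / (Sy × Δh) = 3.651 × 10^7 / (0.021 × 13) = 1.337 × 10^8 m²
A = 1.337 × 10^8 m² = 133.7 km²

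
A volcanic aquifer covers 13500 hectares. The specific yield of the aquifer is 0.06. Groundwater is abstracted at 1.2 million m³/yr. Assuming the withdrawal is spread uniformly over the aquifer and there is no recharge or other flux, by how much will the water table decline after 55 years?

Δh ≈ 8.15 m

A = 13500 hectares = 1.35 × 10^8 m²
Q = 1.2 million m³/yr = 3288 m³/d
t = 55 years = 20080 d
ΔV = Q × t = 3288 m³/d × 20080 d = 6.6 × 10^7 m³
Δh = ΔV / (Sy × A) = 6.6 × 10^7 / (0.06 × 1.35 × 10^8) = 8.148 m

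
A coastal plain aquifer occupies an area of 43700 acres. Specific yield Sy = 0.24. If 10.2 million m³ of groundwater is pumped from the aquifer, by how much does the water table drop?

Δh ≈ 0.24 m

A = 43700 acres = 1.768 × 10^8 m²
ΔV = 10.2 million m³ = 1.02 × 10^7 m³
Δh = ΔV / (Sy × A) = 1.02 × 10^7 m³ / (0.24 × 1.768 × 10^8 m²) = 0.2403 m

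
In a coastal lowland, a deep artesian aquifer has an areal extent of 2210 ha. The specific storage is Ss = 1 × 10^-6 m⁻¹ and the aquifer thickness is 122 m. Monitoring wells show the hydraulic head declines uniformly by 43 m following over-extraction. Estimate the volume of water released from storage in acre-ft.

S = Ss × b = 1 × 10^-6 m⁻¹ × 122 m = 1.22 × 10^-4
A = 2210 ha = 2.21 × 10^7 m²
ΔV = S × A × Δh = 1.22 × 10^-4 × 2.21 × 10^7 m² × 43 m = 1.159 × 10^5 m³
ΔV = 1.159 × 10^5 m³ = 93.99 acre-ft

ΔV ≈ 94 acre-ft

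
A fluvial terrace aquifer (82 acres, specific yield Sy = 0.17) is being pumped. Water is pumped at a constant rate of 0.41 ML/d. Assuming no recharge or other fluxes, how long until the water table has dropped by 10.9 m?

t ≈ 1500 days

A = 82 acres = 3.318 × 10^5 m²
ΔV = Sy × A × Δh = 0.17 × 3.318 × 10^5 × 10.9 = 6.149 × 10^5 m³
Q = 0.41 ML/d = 410 m³/d
t = ΔV / Q = 6.149 × 10^5 m³ / 410 m³/d = 1500 d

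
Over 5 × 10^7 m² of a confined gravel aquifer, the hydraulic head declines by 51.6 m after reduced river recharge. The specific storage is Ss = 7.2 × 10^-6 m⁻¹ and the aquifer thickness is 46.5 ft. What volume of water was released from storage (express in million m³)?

ΔV ≈ 0.263 million m³

b = 46.5 ft = 14.17 m
S = Ss × b = 7.2 × 10^-6 m⁻¹ × 14.17 m = 1.02 × 10^-4
ΔV = S × A × Δh = 1.02 × 10^-4 × 5 × 10^7 m² × 51.6 m = 2.633 × 10^5 m³
ΔV = 2.633 × 10^5 m³ = 0.2633 million m³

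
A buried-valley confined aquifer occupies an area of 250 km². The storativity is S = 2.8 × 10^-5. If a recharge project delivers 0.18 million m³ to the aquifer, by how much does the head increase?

A = 250 km² = 2.5 × 10^8 m²
ΔV = 0.18 million m³ = 1.8 × 10^5 m³
Δh = ΔV / (S × A) = 1.8 × 10^5 m³ / (2.8 × 10^-5 × 2.5 × 10^8 m²) = 25.71 m

Δh ≈ 25.7 m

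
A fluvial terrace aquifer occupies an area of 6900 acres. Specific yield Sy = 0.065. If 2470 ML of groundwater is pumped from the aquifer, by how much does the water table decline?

A = 6900 acres = 2.792 × 10^7 m²
ΔV = 2470 ML = 2.47 × 10^6 m³
Δh = ΔV / (Sy × A) = 2.47 × 10^6 m³ / (0.065 × 2.792 × 10^7 m²) = 1.361 m

Δh ≈ 1.36 m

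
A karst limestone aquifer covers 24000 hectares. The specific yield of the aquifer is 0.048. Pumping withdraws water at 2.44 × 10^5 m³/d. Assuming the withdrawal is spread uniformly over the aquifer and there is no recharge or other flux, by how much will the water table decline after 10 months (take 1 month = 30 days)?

Δh ≈ 6.35 m

A = 24000 hectares = 2.4 × 10^8 m²
t = 10 months = 300 d
ΔV = Q × t = 2.44 × 10^5 m³/d × 300 d = 7.32 × 10^7 m³
Δh = ΔV / (Sy × A) = 7.32 × 10^7 / (0.048 × 2.4 × 10^8) = 6.354 m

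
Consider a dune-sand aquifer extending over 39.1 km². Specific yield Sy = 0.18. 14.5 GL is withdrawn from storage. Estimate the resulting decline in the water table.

Δh ≈ 2.06 m

A = 39.1 km² = 3.91 × 10^7 m²
ΔV = 14.5 GL = 1.45 × 10^7 m³
Δh = ΔV / (Sy × A) = 1.45 × 10^7 m³ / (0.18 × 3.91 × 10^7 m²) = 2.06 m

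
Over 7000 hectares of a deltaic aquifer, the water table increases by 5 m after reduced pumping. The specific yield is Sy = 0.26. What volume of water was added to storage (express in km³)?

ΔV ≈ 0.091 km³

A = 7000 hectares = 7 × 10^7 m²
ΔV = Sy × A × Δh = 0.26 × 7 × 10^7 m² × 5 m = 9.1 × 10^7 m³
ΔV = 9.1 × 10^7 m³ = 0.091 km³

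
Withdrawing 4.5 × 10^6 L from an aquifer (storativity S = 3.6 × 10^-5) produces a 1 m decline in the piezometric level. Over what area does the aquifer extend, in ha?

A ≈ 12500 ha

ΔV = 4.5 × 10^6 L = 4500 m³
A = ΔV / (S × Δh) = 4500 / (3.6 × 10^-5 × 1) = 1.25 × 10^8 m²
A = 1.25 × 10^8 m² = 12500 ha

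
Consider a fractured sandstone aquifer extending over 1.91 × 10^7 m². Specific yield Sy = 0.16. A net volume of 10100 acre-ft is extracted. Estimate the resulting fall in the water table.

ΔV = 10100 acre-ft = 1.246 × 10^7 m³
Δh = ΔV / (Sy × A) = 1.246 × 10^7 m³ / (0.16 × 1.91 × 10^7 m²) = 4.077 m

Δh ≈ 4.08 m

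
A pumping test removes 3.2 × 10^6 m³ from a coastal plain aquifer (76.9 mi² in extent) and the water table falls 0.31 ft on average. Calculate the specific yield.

A = 76.9 mi² = 1.992 × 10^8 m²
Δh = 0.31 ft = 0.09449 m
Sy = ΔV / (A × Δh) = 3.2 × 10^6 m³ / (1.992 × 10^8 m² × 0.09449 m) = 0.17

Sy ≈ 0.17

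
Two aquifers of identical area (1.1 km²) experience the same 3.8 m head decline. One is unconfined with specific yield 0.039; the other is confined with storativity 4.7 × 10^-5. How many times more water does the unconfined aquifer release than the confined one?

ΔV_u / ΔV_c ≈ 830

A = 1.1 km² = 1.1 × 10^6 m²
Unconfined: ΔV_u = Sy × A × Δh = 0.039 × 1.1 × 10^6 × 3.8 = 1.63 × 10^5 m³
Confined: ΔV_c = S × A × Δh = 4.7 × 10^-5 × 1.1 × 10^6 × 3.8 = 196.5 m³
Ratio = ΔV_u / ΔV_c = Sy / S = 0.039 / 4.7 × 10^-5 = 829.8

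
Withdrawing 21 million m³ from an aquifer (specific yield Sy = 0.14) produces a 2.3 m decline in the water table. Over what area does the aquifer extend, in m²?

ΔV = 21 million m³ = 2.1 × 10^7 m³
A = ΔV / (Sy × Δh) = 2.1 × 10^7 / (0.14 × 2.3) = 6.522 × 10^7 m²

A ≈ 6.52 × 10^7 m²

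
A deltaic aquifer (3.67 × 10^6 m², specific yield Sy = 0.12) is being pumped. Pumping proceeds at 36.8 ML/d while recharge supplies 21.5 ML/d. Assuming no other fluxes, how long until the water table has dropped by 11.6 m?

t ≈ 334 days

ΔV = Sy × A × Δh = 0.12 × 3.67 × 10^6 × 11.6 = 5.109 × 10^6 m³
Net withdrawal = 36.8 − 21.5 = 15.3 ML/d = 15300 m³/d
t = ΔV / Q = 5.109 × 10^6 m³ / 15300 m³/d = 333.9 d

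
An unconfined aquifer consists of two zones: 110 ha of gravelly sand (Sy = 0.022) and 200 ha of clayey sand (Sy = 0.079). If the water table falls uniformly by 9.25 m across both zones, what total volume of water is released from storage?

A₁ = 110 ha = 1.1 × 10^6 m²; A₂ = 200 ha = 2 × 10^6 m²
ΔV₁ = 0.022 × 1.1 × 10^6 × 9.25 = 2.239 × 10^5 m³
ΔV₂ = 0.079 × 2 × 10^6 × 9.25 = 1.462 × 10^6 m³
ΔV = ΔV₁ + ΔV₂ = 1.685 × 10^6 m³

ΔV ≈ 1.69 × 10^6 m³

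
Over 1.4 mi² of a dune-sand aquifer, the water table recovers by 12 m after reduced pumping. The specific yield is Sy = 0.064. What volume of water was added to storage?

ΔV ≈ 2.78 × 10^6 m³

A = 1.4 mi² = 3.626 × 10^6 m²
ΔV = Sy × A × Δh = 0.064 × 3.626 × 10^6 m² × 12 m = 2.785 × 10^6 m³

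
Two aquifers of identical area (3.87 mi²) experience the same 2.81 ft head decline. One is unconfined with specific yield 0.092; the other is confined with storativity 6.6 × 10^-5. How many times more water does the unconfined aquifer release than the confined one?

ΔV_u / ΔV_c ≈ 1390

A = 3.87 mi² = 1.002 × 10^7 m²
Δh = 2.81 ft = 0.8565 m
Unconfined: ΔV_u = Sy × A × Δh = 0.092 × 1.002 × 10^7 × 0.8565 = 7.898 × 10^5 m³
Confined: ΔV_c = S × A × Δh = 6.6 × 10^-5 × 1.002 × 10^7 × 0.8565 = 566.6 m³
Ratio = ΔV_u / ΔV_c = Sy / S = 0.092 / 6.6 × 10^-5 = 1394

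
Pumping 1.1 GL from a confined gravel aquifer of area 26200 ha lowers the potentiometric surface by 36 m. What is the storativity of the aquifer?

A = 26200 ha = 2.62 × 10^8 m²
ΔV = 1.1 GL = 1.1 × 10^6 m³
S = ΔV / (A × Δh) = 1.1 × 10^6 m³ / (2.62 × 10^8 m² × 36 m) = 1.166 × 10^-4

S ≈ 1.2 × 10^-4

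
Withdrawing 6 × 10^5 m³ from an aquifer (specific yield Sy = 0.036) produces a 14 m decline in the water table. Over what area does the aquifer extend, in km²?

A ≈ 1.19 km²

A = ΔV / (Sy × Δh) = 6 × 10^5 / (0.036 × 14) = 1.19 × 10^6 m²
A = 1.19 × 10^6 m² = 1.19 km²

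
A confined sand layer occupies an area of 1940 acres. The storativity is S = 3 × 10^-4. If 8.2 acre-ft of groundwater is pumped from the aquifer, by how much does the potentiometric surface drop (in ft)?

Δh ≈ 14.1 ft

A = 1940 acres = 7.851 × 10^6 m²
ΔV = 8.2 acre-ft = 10110 m³
Δh = ΔV / (S × A) = 10110 m³ / (3 × 10^-4 × 7.851 × 10^6 m²) = 4.294 m
Δh = 4.294 m = 14.09 ft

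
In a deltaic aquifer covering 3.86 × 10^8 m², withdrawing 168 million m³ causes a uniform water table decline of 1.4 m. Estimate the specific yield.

ΔV = 168 million m³ = 1.68 × 10^8 m³
Sy = ΔV / (A × Δh) = 1.68 × 10^8 m³ / (3.86 × 10^8 m² × 1.4 m) = 0.3109

Sy ≈ 0.31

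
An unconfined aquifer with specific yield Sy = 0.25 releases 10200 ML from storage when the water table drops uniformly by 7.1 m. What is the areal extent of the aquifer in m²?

A ≈ 5.75 × 10^6 m²

ΔV = 10200 ML = 1.02 × 10^7 m³
A = ΔV / (Sy × Δh) = 1.02 × 10^7 / (0.25 × 7.1) = 5.746 × 10^6 m²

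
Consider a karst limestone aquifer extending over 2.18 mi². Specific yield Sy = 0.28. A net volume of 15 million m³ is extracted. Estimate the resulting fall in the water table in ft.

Δh ≈ 31.1 ft

A = 2.18 mi² = 5.646 × 10^6 m²
ΔV = 15 million m³ = 1.5 × 10^7 m³
Δh = ΔV / (Sy × A) = 1.5 × 10^7 m³ / (0.28 × 5.646 × 10^6 m²) = 9.488 m
Δh = 9.488 m = 31.13 ft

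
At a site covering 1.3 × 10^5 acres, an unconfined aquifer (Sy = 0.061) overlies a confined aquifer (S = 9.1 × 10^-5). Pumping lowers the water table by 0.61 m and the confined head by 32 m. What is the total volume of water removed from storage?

ΔV ≈ 2.11 × 10^7 m³

A = 1.3 × 10^5 acres = 5.261 × 10^8 m²
Unconfined: ΔV_u = Sy × A × Δh_u = 0.061 × 5.261 × 10^8 × 0.61 = 1.958 × 10^7 m³
Confined: ΔV_c = S × A × Δh_c = 9.1 × 10^-5 × 5.261 × 10^8 × 32 = 1.532 × 10^6 m³
Total ΔV = 1.958 × 10^7 + 1.532 × 10^6 = 2.111 × 10^7 m³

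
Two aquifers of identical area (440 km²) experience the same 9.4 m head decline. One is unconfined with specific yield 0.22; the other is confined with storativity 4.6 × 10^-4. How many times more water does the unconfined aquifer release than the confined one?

ΔV_u / ΔV_c ≈ 478

A = 440 km² = 4.4 × 10^8 m²
Unconfined: ΔV_u = Sy × A × Δh = 0.22 × 4.4 × 10^8 × 9.4 = 9.099 × 10^8 m³
Confined: ΔV_c = S × A × Δh = 4.6 × 10^-4 × 4.4 × 10^8 × 9.4 = 1.903 × 10^6 m³
Ratio = ΔV_u / ΔV_c = Sy / S = 0.22 / 4.6 × 10^-4 = 478.3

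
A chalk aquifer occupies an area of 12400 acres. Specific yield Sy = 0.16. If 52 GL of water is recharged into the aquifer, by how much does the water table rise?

A = 12400 acres = 5.018 × 10^7 m²
ΔV = 52 GL = 5.2 × 10^7 m³
Δh = ΔV / (Sy × A) = 5.2 × 10^7 m³ / (0.16 × 5.018 × 10^7 m²) = 6.477 m

Δh ≈ 6.48 m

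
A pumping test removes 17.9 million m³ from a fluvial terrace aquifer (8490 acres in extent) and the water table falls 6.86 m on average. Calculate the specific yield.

Sy ≈ 0.076

A = 8490 acres = 3.436 × 10^7 m²
ΔV = 17.9 million m³ = 1.79 × 10^7 m³
Sy = ΔV / (A × Δh) = 1.79 × 10^7 m³ / (3.436 × 10^7 m² × 6.86 m) = 0.07595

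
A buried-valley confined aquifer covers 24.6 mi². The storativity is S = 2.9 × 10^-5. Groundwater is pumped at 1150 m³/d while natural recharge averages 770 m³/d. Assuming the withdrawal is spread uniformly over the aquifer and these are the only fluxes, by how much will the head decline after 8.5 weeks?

A = 24.6 mi² = 6.371 × 10^7 m²
Net abstraction = 1150 − 770 = 380 m³/d
t = 8.5 weeks = 59.5 d
ΔV = Q × t = 380 m³/d × 59.5 d = 22610 m³
Δh = ΔV / (S × A) = 22610 / (2.9 × 10^-5 × 6.371 × 10^7) = 12.24 m

Δh ≈ 12.2 m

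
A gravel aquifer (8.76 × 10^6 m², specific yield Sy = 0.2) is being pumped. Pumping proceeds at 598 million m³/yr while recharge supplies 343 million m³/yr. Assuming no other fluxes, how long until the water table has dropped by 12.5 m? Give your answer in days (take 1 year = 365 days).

t ≈ 31.3 days

ΔV = Sy × A × Δh = 0.2 × 8.76 × 10^6 × 12.5 = 2.19 × 10^7 m³
Net withdrawal = 598 − 343 = 255 million m³/yr = 6.986 × 10^5 m³/d
t = ΔV / Q = 2.19 × 10^7 m³ / 6.986 × 10^5 m³/d = 31.35 d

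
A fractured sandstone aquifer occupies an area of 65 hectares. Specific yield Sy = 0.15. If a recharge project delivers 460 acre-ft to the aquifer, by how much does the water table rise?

A = 65 hectares = 6.5 × 10^5 m²
ΔV = 460 acre-ft = 5.674 × 10^5 m³
Δh = ΔV / (Sy × A) = 5.674 × 10^5 m³ / (0.15 × 6.5 × 10^5 m²) = 5.82 m

Δh ≈ 5.82 m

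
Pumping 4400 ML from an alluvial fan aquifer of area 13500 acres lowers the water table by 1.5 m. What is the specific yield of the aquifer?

Sy ≈ 0.054

A = 13500 acres = 5.463 × 10^7 m²
ΔV = 4400 ML = 4.4 × 10^6 m³
Sy = ΔV / (A × Δh) = 4.4 × 10^6 m³ / (5.463 × 10^7 m² × 1.5 m) = 0.05369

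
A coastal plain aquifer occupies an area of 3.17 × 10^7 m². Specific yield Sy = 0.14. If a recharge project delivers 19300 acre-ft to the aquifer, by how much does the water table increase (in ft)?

ΔV = 19300 acre-ft = 2.381 × 10^7 m³
Δh = ΔV / (Sy × A) = 2.381 × 10^7 m³ / (0.14 × 3.17 × 10^7 m²) = 5.364 m
Δh = 5.364 m = 17.6 ft

Δh ≈ 17.6 ft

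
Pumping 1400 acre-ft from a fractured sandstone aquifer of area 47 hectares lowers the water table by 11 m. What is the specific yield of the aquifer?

Sy ≈ 0.33

A = 47 hectares = 4.7 × 10^5 m²
ΔV = 1400 acre-ft = 1.727 × 10^6 m³
Sy = ΔV / (A × Δh) = 1.727 × 10^6 m³ / (4.7 × 10^5 m² × 11 m) = 0.334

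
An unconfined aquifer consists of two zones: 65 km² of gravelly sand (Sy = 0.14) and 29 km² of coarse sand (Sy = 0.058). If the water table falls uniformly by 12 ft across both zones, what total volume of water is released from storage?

A₁ = 65 km² = 6.5 × 10^7 m²; A₂ = 29 km² = 2.9 × 10^7 m²
Δh = 12 ft = 3.658 m
ΔV₁ = 0.14 × 6.5 × 10^7 × 3.658 = 3.328 × 10^7 m³
ΔV₂ = 0.058 × 2.9 × 10^7 × 3.658 = 6.152 × 10^6 m³
ΔV = ΔV₁ + ΔV₂ = 3.944 × 10^7 m³

ΔV ≈ 3.94 × 10^7 m³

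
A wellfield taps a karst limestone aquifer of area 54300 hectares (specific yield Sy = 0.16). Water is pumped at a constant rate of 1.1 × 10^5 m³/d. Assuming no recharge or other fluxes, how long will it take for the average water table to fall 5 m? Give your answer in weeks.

t ≈ 564 weeks

A = 54300 hectares = 5.43 × 10^8 m²
ΔV = Sy × A × Δh = 0.16 × 5.43 × 10^8 × 5 = 4.344 × 10^8 m³
t = ΔV / Q = 4.344 × 10^8 m³ / 1.1 × 10^5 m³/d = 3949 d
t = 3949 d ≈ 564.2 weeks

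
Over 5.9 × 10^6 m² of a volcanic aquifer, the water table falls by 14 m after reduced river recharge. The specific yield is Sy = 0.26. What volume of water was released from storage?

ΔV = Sy × A × Δh = 0.26 × 5.9 × 10^6 m² × 14 m = 2.148 × 10^7 m³

ΔV ≈ 2.15 × 10^7 m³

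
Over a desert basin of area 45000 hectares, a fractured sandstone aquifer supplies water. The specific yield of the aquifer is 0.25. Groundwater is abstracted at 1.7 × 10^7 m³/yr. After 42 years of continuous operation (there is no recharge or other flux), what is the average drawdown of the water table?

A = 45000 hectares = 4.5 × 10^8 m²
Q = 1.7 × 10^7 m³/yr = 46580 m³/d
t = 42 years = 15330 d
ΔV = Q × t = 46580 m³/d × 15330 d = 7.14 × 10^8 m³
Δh = ΔV / (Sy × A) = 7.14 × 10^8 / (0.25 × 4.5 × 10^8) = 6.347 m

Δh ≈ 6.35 m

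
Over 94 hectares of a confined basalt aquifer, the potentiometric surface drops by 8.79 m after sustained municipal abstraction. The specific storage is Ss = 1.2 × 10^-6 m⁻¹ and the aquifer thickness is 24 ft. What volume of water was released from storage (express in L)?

ΔV ≈ 72500 L

b = 24 ft = 7.315 m
S = Ss × b = 1.2 × 10^-6 m⁻¹ × 7.315 m = 8.778 × 10^-6
A = 94 hectares = 9.4 × 10^5 m²
ΔV = S × A × Δh = 8.778 × 10^-6 × 9.4 × 10^5 m² × 8.79 m = 72.53 m³
ΔV = 72.53 m³ = 72530 L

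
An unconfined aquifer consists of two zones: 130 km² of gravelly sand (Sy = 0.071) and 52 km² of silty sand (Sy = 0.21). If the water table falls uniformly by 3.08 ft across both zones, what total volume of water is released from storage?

ΔV ≈ 1.89 × 10^7 m³

A₁ = 130 km² = 1.3 × 10^8 m²; A₂ = 52 km² = 5.2 × 10^7 m²
Δh = 3.08 ft = 0.9388 m
ΔV₁ = 0.071 × 1.3 × 10^8 × 0.9388 = 8.665 × 10^6 m³
ΔV₂ = 0.21 × 5.2 × 10^7 × 0.9388 = 1.025 × 10^7 m³
ΔV = ΔV₁ + ΔV₂ = 1.892 × 10^7 m³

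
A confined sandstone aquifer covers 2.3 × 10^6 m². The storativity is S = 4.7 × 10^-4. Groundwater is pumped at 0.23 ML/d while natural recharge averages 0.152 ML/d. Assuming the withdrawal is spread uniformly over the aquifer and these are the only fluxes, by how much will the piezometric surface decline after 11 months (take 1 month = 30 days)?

Net abstraction = 0.23 − 0.152 = 0.078 ML/d
Q_net = 0.078 ML/d = 78 m³/d
t = 11 months = 330 d
ΔV = Q × t = 78 m³/d × 330 d = 25740 m³
Δh = ΔV / (S × A) = 25740 / (4.7 × 10^-4 × 2.3 × 10^6) = 23.81 m

Δh ≈ 23.8 m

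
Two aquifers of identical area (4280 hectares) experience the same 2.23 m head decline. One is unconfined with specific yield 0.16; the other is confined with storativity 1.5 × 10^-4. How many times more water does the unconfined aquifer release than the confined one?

A = 4280 hectares = 4.28 × 10^7 m²
Unconfined: ΔV_u = Sy × A × Δh = 0.16 × 4.28 × 10^7 × 2.23 = 1.527 × 10^7 m³
Confined: ΔV_c = S × A × Δh = 1.5 × 10^-4 × 4.28 × 10^7 × 2.23 = 14320 m³
Ratio = ΔV_u / ΔV_c = Sy / S = 0.16 / 1.5 × 10^-4 = 1067

ΔV_u / ΔV_c ≈ 1070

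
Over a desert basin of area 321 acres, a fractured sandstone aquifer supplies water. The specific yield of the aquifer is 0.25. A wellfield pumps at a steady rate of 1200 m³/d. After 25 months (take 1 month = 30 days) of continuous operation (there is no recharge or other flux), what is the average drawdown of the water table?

Δh ≈ 2.77 m

A = 321 acres = 1.299 × 10^6 m²
t = 25 months = 750 d
ΔV = Q × t = 1200 m³/d × 750 d = 9 × 10^5 m³
Δh = ΔV / (Sy × A) = 9 × 10^5 / (0.25 × 1.299 × 10^6) = 2.771 m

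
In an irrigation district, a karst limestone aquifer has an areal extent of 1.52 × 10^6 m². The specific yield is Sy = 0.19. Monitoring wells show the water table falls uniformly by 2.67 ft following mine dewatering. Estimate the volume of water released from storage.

Δh = 2.67 ft = 0.8138 m
ΔV = Sy × A × Δh = 0.19 × 1.52 × 10^6 m² × 0.8138 m = 2.35 × 10^5 m³

ΔV ≈ 2.35 × 10^5 m³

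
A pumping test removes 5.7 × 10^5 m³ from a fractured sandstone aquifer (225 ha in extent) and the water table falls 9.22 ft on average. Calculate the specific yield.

A = 225 ha = 2.25 × 10^6 m²
Δh = 9.22 ft = 2.81 m
Sy = ΔV / (A × Δh) = 5.7 × 10^5 m³ / (2.25 × 10^6 m² × 2.81 m) = 0.09015

Sy ≈ 0.09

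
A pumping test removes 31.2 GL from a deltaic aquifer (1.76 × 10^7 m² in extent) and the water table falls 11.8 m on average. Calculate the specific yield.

ΔV = 31.2 GL = 3.12 × 10^7 m³
Sy = ΔV / (A × Δh) = 3.12 × 10^7 m³ / (1.76 × 10^7 m² × 11.8 m) = 0.1502

Sy ≈ 0.15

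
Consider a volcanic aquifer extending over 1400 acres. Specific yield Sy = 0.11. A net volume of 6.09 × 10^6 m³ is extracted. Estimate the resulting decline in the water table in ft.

Δh ≈ 32.1 ft

A = 1400 acres = 5.666 × 10^6 m²
Δh = ΔV / (Sy × A) = 6.09 × 10^6 m³ / (0.11 × 5.666 × 10^6 m²) = 9.772 m
Δh = 9.772 m = 32.06 ft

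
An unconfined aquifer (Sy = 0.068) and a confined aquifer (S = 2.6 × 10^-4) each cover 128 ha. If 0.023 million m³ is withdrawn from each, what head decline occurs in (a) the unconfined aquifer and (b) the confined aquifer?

Δh_u ≈ 0.264 m; Δh_c ≈ 69.1 m

A = 128 ha = 1.28 × 10^6 m²
ΔV = 0.023 million m³ = 23000 m³
Unconfined: Δh_u = ΔV/(Sy·A) = 23000/(0.068 × 1.28 × 10^6) = 0.2642 m
Confined: Δh_c = ΔV/(S·A) = 23000/(2.6 × 10^-4 × 1.28 × 10^6) = 69.11 m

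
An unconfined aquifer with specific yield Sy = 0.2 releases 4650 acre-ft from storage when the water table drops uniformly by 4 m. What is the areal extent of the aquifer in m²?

A ≈ 7.17 × 10^6 m²

ΔV = 4650 acre-ft = 5.736 × 10^6 m³
A = ΔV / (Sy × Δh) = 5.736 × 10^6 / (0.2 × 4) = 7.17 × 10^6 m²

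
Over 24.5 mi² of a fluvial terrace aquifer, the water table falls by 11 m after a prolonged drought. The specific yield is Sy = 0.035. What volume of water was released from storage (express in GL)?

ΔV ≈ 24.4 GL

A = 24.5 mi² = 6.345 × 10^7 m²
ΔV = Sy × A × Δh = 0.035 × 6.345 × 10^7 m² × 11 m = 2.443 × 10^7 m³
ΔV = 2.443 × 10^7 m³ = 24.43 GL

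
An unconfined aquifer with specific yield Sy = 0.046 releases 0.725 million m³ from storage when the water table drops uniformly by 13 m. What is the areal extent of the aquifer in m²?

A ≈ 1.21 × 10^6 m²

ΔV = 0.725 million m³ = 7.25 × 10^5 m³
A = ΔV / (Sy × Δh) = 7.25 × 10^5 / (0.046 × 13) = 1.212 × 10^6 m²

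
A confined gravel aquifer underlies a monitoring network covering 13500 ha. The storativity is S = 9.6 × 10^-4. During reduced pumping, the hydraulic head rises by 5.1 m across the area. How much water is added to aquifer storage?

ΔV ≈ 6.61 × 10^5 m³

A = 13500 ha = 1.35 × 10^8 m²
ΔV = S × A × Δh = 9.6 × 10^-4 × 1.35 × 10^8 m² × 5.1 m = 6.61 × 10^5 m³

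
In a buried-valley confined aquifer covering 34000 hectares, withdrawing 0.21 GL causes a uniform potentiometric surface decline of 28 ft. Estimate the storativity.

S ≈ 7.2 × 10^-5

A = 34000 hectares = 3.4 × 10^8 m²
Δh = 28 ft = 8.534 m
ΔV = 0.21 GL = 2.1 × 10^5 m³
S = ΔV / (A × Δh) = 2.1 × 10^5 m³ / (3.4 × 10^8 m² × 8.534 m) = 7.237 × 10^-5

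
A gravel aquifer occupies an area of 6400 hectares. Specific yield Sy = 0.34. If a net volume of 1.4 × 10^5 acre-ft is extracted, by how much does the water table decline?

A = 6400 hectares = 6.4 × 10^7 m²
ΔV = 1.4 × 10^5 acre-ft = 1.727 × 10^8 m³
Δh = ΔV / (Sy × A) = 1.727 × 10^8 m³ / (0.34 × 6.4 × 10^7 m²) = 7.936 m

Δh ≈ 7.94 m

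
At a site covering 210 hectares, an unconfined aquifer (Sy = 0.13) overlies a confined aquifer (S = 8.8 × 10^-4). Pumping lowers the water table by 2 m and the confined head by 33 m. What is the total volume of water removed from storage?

ΔV ≈ 6.07 × 10^5 m³

A = 210 hectares = 2.1 × 10^6 m²
Unconfined: ΔV_u = Sy × A × Δh_u = 0.13 × 2.1 × 10^6 × 2 = 5.46 × 10^5 m³
Confined: ΔV_c = S × A × Δh_c = 8.8 × 10^-4 × 2.1 × 10^6 × 33 = 60980 m³
Total ΔV = 5.46 × 10^5 + 60980 = 6.07 × 10^5 m³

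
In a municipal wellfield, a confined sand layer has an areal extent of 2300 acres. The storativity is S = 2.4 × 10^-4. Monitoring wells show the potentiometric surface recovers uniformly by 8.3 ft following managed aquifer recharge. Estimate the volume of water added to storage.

A = 2300 acres = 9.308 × 10^6 m²
Δh = 8.3 ft = 2.53 m
ΔV = S × A × Δh = 2.4 × 10^-4 × 9.308 × 10^6 m² × 2.53 m = 5651 m³

ΔV ≈ 5650 m³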